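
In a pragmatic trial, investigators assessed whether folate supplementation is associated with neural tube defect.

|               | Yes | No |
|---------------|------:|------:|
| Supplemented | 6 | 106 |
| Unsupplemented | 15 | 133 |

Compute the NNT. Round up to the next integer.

Risk in treated group = 6/112 = 0.05357; risk in control = 15/148 = 0.10135.
Absolute risk reduction = 0.10135 − 0.05357 = 0.04778
NNT = 1 / ARR = 1 / 0.04778 = 20.929 → round up → 21

21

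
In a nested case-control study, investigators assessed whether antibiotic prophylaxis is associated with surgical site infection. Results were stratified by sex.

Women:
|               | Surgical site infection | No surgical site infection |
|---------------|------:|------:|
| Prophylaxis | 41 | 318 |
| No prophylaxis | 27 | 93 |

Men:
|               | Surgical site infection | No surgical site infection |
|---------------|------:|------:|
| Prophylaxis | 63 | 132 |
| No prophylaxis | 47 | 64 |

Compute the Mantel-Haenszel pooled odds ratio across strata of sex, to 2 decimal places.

OR_MH = Σ(aᵢdᵢ/nᵢ) / Σ(bᵢcᵢ/nᵢ), where nᵢ is the stratum total.
Stratum 1 (Women): n = 479; a·d/n = 41·93/479 = 7.9603; b·c/n = 318·27/479 = 17.9248
Stratum 2 (Men): n = 306; a·d/n = 63·64/306 = 13.1765; b·c/n = 132·47/306 = 20.2745
OR_MH = (7.9603 + 13.1765) / (17.9248 + 20.2745) = 21.1368 / 38.1994 = 0.55333

0.55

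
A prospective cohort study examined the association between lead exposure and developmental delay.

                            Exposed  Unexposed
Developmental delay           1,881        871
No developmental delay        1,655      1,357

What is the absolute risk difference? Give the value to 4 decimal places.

0.1410

Reading the table with exposure as columns: a = 1881 (Exposed, case), b = 1655 (Exposed, non-case), c = 871 (Unexposed, case), d = 1357.
Risk in exposed = 1881/3536 = 0.531957; risk in unexposed = 871/2228 = 0.390934.
Risk difference = 0.531957 − 0.390934 = 0.141023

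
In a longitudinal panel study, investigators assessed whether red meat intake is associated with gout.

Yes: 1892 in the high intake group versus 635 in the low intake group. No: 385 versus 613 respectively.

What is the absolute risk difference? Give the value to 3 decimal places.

0.322

From the description: a = 1892, b = 385, c = 635, d = 613.
Risk in exposed = 1892/2277 = 0.830918; risk in unexposed = 635/1248 = 0.508814.
Risk difference = 0.830918 − 0.508814 = 0.322104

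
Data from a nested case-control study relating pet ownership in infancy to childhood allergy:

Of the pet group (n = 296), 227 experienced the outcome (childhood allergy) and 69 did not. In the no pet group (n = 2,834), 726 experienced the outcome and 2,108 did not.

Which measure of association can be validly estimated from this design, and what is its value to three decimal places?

From the description: a = 227, b = 69, c = 726, d = 2108.
This is a nested case-control study: participants were sampled on outcome status, so risks in the source population cannot be estimated directly — relative risk is not valid here. The odds ratio is the appropriate measure.
OR = (a·d)/(b·c) = (227 × 2108) / (69 × 726) = 478516 / 50094 = 9.55236

9.552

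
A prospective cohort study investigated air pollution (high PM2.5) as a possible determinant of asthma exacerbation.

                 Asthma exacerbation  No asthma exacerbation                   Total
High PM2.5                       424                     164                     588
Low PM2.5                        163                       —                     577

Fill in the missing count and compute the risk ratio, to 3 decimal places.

The missing cell is in the unexposed row: 577 − 163 = 414.
So a = 424, b = 164, c = 163, d = 414.
RR = [a/(a+b)] / [c/(c+d)] = (424/588) / (163/577) = 0.72109/0.28250 = 2.55256

2.553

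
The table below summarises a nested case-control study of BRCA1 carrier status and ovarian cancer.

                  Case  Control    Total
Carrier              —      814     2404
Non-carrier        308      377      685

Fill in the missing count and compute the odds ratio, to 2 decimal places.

2.39

The missing cell is in the exposed row: 2404 − 814 = 1590.
So a = 1590, b = 814, c = 308, d = 377.
OR = (a·d)/(b·c) = (1590 × 377) / (814 × 308) = 599430 / 250712 = 2.39091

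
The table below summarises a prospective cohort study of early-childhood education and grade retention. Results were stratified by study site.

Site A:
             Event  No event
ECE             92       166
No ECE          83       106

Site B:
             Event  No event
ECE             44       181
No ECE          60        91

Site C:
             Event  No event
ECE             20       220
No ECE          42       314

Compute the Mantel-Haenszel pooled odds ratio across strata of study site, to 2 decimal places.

OR_MH = Σ(aᵢdᵢ/nᵢ) / Σ(bᵢcᵢ/nᵢ), where nᵢ is the stratum total.
Stratum 1 (Site A): n = 447; a·d/n = 92·106/447 = 21.8166; b·c/n = 166·83/447 = 30.8233
Stratum 2 (Site B): n = 376; a·d/n = 44·91/376 = 10.6489; b·c/n = 181·60/376 = 28.8830
Stratum 3 (Site C): n = 596; a·d/n = 20·314/596 = 10.5369; b·c/n = 220·42/596 = 15.5034
OR_MH = (21.8166 + 10.6489 + 10.5369) / (30.8233 + 28.8830 + 15.5034) = 43.0024 / 75.2096 = 0.57177

0.57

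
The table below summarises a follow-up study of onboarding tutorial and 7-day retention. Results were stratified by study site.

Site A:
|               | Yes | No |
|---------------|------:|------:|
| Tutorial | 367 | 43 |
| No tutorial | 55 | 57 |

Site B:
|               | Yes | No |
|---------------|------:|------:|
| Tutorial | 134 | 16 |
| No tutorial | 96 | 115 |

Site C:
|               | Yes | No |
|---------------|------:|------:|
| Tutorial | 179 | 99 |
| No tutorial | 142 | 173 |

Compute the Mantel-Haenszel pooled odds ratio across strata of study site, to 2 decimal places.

4.15

OR_MH = Σ(aᵢdᵢ/nᵢ) / Σ(bᵢcᵢ/nᵢ), where nᵢ is the stratum total.
Stratum 1 (Site A): n = 522; a·d/n = 367·57/522 = 40.0747; b·c/n = 43·55/522 = 4.5307
Stratum 2 (Site B): n = 361; a·d/n = 134·115/361 = 42.6870; b·c/n = 16·96/361 = 4.2548
Stratum 3 (Site C): n = 593; a·d/n = 179·173/593 = 52.2209; b·c/n = 99·142/593 = 23.7066
OR_MH = (40.0747 + 42.6870 + 52.2209) / (4.5307 + 4.2548 + 23.7066) = 134.9826 / 32.4921 = 4.15432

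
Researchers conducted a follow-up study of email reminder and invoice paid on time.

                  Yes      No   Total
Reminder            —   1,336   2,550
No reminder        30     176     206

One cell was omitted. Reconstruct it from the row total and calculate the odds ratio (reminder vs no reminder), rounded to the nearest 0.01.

5.33

The missing cell is in the exposed row: 2550 − 1336 = 1214.
So a = 1214, b = 1336, c = 30, d = 176.
OR = (a·d)/(b·c) = (1214 × 176) / (1336 × 30) = 213664 / 40080 = 5.33094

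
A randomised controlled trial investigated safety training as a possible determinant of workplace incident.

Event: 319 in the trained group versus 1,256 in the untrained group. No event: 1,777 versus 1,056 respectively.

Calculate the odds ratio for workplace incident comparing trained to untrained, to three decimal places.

From the description: a = 319, b = 1777, c = 1256, d = 1056.
OR = (a·d)/(b·c) = (319 × 1056) / (1777 × 1256) = 336864 / 2231912 = 0.15093
Exposure is associated with lower odds of workplace incident (OR = 0.15 < 1).

0.151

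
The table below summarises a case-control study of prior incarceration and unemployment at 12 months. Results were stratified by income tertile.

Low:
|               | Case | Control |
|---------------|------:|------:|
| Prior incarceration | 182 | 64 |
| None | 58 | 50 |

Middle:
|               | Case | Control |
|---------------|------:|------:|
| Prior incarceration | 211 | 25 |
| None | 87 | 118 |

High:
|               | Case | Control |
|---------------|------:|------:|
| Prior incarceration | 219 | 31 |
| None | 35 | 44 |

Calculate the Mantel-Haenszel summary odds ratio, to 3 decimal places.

5.955

OR_MH = Σ(aᵢdᵢ/nᵢ) / Σ(bᵢcᵢ/nᵢ), where nᵢ is the stratum total.
Stratum 1 (Low): n = 354; a·d/n = 182·50/354 = 25.7062; b·c/n = 64·58/354 = 10.4859
Stratum 2 (Middle): n = 441; a·d/n = 211·118/441 = 56.4580; b·c/n = 25·87/441 = 4.9320
Stratum 3 (High): n = 329; a·d/n = 219·44/329 = 29.2888; b·c/n = 31·35/329 = 3.2979
OR_MH = (25.7062 + 56.4580 + 29.2888) / (10.4859 + 4.9320 + 3.2979) = 111.4530 / 18.7157 = 5.95505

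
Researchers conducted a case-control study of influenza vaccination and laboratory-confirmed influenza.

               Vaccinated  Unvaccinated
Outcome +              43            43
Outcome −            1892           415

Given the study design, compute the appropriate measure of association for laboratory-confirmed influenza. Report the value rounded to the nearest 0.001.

Reading the table with exposure as columns: a = 43 (Vaccinated, case), b = 1892 (Vaccinated, non-case), c = 43 (Unvaccinated, case), d = 415.
This is a case-control study: participants were sampled on outcome status, so risks in the source population cannot be estimated directly — relative risk is not valid here. The odds ratio is the appropriate measure.
OR = (a·d)/(b·c) = (43 × 415) / (1892 × 43) = 17845 / 81356 = 0.21934

0.219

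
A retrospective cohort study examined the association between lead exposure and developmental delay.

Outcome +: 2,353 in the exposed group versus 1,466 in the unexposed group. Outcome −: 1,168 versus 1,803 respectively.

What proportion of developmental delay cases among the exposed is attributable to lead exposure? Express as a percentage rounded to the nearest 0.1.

From the description: a = 2353, b = 1168, c = 1466, d = 1803.
Risk in exposed = 2353/3521 = 0.66828; risk in unexposed = 1466/3269 = 0.44846.
RR = 0.66828/0.44846 = 1.49017
AR% = (RR − 1)/RR × 100 = (1.49017 − 1)/1.49017 × 100 = 32.8937%

32.9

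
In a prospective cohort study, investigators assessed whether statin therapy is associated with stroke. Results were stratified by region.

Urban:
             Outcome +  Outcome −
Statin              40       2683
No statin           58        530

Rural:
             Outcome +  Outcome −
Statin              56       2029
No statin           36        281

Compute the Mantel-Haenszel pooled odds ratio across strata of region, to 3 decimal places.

0.167

OR_MH = Σ(aᵢdᵢ/nᵢ) / Σ(bᵢcᵢ/nᵢ), where nᵢ is the stratum total.
Stratum 1 (Urban): n = 3311; a·d/n = 40·530/3311 = 6.4029; b·c/n = 2683·58/3311 = 46.9991
Stratum 2 (Rural): n = 2402; a·d/n = 56·281/2402 = 6.5512; b·c/n = 2029·36/2402 = 30.4097
OR_MH = (6.4029 + 6.5512) / (46.9991 + 30.4097) = 12.9541 / 77.4088 = 0.16735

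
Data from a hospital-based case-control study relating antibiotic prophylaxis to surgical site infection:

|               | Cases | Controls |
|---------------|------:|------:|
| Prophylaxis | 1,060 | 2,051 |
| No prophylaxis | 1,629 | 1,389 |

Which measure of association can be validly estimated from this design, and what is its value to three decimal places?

0.441

Cells: a = 1060, b = 2051, c = 1629, d = 1389.
This is a hospital-based case-control study: participants were sampled on outcome status, so risks in the source population cannot be estimated directly — relative risk is not valid here. The odds ratio is the appropriate measure.
OR = (a·d)/(b·c) = (1060 × 1389) / (2051 × 1629) = 1472340 / 3341079 = 0.44068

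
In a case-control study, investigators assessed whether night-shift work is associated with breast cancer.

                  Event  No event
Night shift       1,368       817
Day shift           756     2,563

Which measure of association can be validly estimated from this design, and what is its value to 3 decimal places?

Cells: a = 1368, b = 817, c = 756, d = 2563.
This is a case-control study: participants were sampled on outcome status, so risks in the source population cannot be estimated directly — relative risk is not valid here. The odds ratio is the appropriate measure.
OR = (a·d)/(b·c) = (1368 × 2563) / (817 × 756) = 3506184 / 617652 = 5.67663

5.677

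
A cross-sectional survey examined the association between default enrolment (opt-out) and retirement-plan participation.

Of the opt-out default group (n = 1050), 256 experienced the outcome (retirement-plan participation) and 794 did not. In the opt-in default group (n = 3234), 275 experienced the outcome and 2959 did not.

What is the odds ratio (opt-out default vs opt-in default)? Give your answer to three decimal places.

From the description: a = 256, b = 794, c = 275, d = 2959.
OR = (a·d)/(b·c) = (256 × 2959) / (794 × 275) = 757504 / 218350 = 3.46922
The odds of retirement-plan participation are about 3.47 times as high in the opt-out default group.

3.469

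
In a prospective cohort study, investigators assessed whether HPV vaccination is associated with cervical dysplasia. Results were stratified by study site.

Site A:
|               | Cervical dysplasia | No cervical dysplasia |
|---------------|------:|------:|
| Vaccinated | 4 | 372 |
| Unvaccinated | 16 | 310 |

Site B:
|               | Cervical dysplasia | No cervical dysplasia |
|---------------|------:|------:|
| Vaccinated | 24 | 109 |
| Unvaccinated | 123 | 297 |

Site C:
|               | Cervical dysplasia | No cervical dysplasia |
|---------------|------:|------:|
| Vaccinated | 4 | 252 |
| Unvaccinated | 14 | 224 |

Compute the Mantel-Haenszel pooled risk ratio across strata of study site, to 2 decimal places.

RR_MH = Σ(aᵢ·n₀ᵢ/nᵢ) / Σ(cᵢ·n₁ᵢ/nᵢ), with n₁ᵢ = aᵢ+bᵢ (exposed), n₀ᵢ = cᵢ+dᵢ (unexposed), nᵢ = n₁ᵢ+n₀ᵢ.
Stratum 1 (Site A): n₁ = 376, n₀ = 326, n = 702; a·n₀/n = 4·326/702 = 1.8575; c·n₁/n = 16·376/702 = 8.5698
Stratum 2 (Site B): n₁ = 133, n₀ = 420, n = 553; a·n₀/n = 24·420/553 = 18.2278; c·n₁/n = 123·133/553 = 29.5823
Stratum 3 (Site C): n₁ = 256, n₀ = 238, n = 494; a·n₀/n = 4·238/494 = 1.9271; c·n₁/n = 14·256/494 = 7.2551
RR_MH = (1.8575 + 18.2278 + 1.9271) / (8.5698 + 29.5823 + 7.2551) = 22.0125 / 45.4071 = 0.48478

0.48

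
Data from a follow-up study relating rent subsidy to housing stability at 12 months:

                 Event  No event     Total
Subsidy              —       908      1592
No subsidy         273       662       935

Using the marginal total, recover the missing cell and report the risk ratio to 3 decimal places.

1.472

The missing cell is in the exposed row: 1592 − 908 = 684.
So a = 684, b = 908, c = 273, d = 662.
RR = [a/(a+b)] / [c/(c+d)] = (684/1592) / (273/935) = 0.42965/0.29198 = 1.47151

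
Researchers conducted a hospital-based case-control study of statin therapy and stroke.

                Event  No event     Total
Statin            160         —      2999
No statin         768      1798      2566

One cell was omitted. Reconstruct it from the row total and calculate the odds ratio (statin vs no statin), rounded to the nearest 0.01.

0.13

The missing cell is in the exposed row: 2999 − 160 = 2839.
So a = 160, b = 2839, c = 768, d = 1798.
OR = (a·d)/(b·c) = (160 × 1798) / (2839 × 768) = 287680 / 2180352 = 0.13194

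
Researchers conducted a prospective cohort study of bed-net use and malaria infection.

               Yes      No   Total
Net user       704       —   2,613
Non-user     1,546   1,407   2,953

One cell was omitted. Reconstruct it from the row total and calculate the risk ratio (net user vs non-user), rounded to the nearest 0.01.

The missing cell is in the exposed row: 2613 − 704 = 1909.
So a = 704, b = 1909, c = 1546, d = 1407.
RR = [a/(a+b)] / [c/(c+d)] = (704/2613) / (1546/2953) = 0.26942/0.52354 = 0.51462

0.51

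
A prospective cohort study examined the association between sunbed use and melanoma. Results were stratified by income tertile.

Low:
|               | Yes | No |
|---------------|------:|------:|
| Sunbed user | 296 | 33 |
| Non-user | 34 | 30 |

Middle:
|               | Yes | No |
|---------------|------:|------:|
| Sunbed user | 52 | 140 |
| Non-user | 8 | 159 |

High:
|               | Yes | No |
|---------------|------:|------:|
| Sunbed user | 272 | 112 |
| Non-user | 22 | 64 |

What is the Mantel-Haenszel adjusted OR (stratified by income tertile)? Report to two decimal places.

7.37

OR_MH = Σ(aᵢdᵢ/nᵢ) / Σ(bᵢcᵢ/nᵢ), where nᵢ is the stratum total.
Stratum 1 (Low): n = 393; a·d/n = 296·30/393 = 22.5954; b·c/n = 33·34/393 = 2.8550
Stratum 2 (Middle): n = 359; a·d/n = 52·159/359 = 23.0306; b·c/n = 140·8/359 = 3.1198
Stratum 3 (High): n = 470; a·d/n = 272·64/470 = 37.0383; b·c/n = 112·22/470 = 5.2426
OR_MH = (22.5954 + 23.0306 + 37.0383) / (2.8550 + 3.1198 + 5.2426) = 82.6644 / 11.2173 = 7.36937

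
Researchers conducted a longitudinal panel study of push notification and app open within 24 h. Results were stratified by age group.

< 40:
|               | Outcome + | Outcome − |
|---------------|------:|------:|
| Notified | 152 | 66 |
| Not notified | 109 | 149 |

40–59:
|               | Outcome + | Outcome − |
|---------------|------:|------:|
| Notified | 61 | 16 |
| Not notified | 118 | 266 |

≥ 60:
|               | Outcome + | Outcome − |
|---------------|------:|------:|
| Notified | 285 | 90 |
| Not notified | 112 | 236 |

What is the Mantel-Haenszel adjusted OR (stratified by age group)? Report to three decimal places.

OR_MH = Σ(aᵢdᵢ/nᵢ) / Σ(bᵢcᵢ/nᵢ), where nᵢ is the stratum total.
Stratum 1 (< 40): n = 476; a·d/n = 152·149/476 = 47.5798; b·c/n = 66·109/476 = 15.1134
Stratum 2 (40–59): n = 461; a·d/n = 61·266/461 = 35.1974; b·c/n = 16·118/461 = 4.0954
Stratum 3 (≥ 60): n = 723; a·d/n = 285·236/723 = 93.0290; b·c/n = 90·112/723 = 13.9419
OR_MH = (47.5798 + 35.1974 + 93.0290) / (15.1134 + 4.0954 + 13.9419) = 175.8063 / 33.1508 = 5.30323

5.303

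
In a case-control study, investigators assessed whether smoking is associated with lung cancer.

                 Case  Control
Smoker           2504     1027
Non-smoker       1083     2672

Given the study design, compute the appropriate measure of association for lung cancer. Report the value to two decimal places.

6.02

Cells: a = 2504, b = 1027, c = 1083, d = 2672.
This is a case-control study: participants were sampled on outcome status, so risks in the source population cannot be estimated directly — relative risk is not valid here. The odds ratio is the appropriate measure.
OR = (a·d)/(b·c) = (2504 × 2672) / (1027 × 1083) = 6690688 / 1112241 = 6.01550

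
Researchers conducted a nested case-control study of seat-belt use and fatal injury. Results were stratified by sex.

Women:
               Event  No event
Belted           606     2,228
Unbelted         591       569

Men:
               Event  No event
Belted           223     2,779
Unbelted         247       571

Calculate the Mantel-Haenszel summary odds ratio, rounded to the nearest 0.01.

0.23

OR_MH = Σ(aᵢdᵢ/nᵢ) / Σ(bᵢcᵢ/nᵢ), where nᵢ is the stratum total.
Stratum 1 (Women): n = 3994; a·d/n = 606·569/3994 = 86.3330; b·c/n = 2228·591/3994 = 329.6815
Stratum 2 (Men): n = 3820; a·d/n = 223·571/3820 = 33.3332; b·c/n = 2779·247/3820 = 179.6893
OR_MH = (86.3330 + 33.3332) / (329.6815 + 179.6893) = 119.6662 / 509.3708 = 0.23493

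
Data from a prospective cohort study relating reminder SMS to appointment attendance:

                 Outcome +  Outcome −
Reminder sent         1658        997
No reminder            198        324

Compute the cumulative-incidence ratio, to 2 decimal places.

1.65

Cells: a = 1658, b = 997, c = 198, d = 324.
Risk in exposed = 1658/2655 = 0.62448; risk in unexposed = 198/522 = 0.37931.
RR = 0.62448 / 0.37931 = 1.64636
The risk among the exposed is 1.65 times that among the unexposed.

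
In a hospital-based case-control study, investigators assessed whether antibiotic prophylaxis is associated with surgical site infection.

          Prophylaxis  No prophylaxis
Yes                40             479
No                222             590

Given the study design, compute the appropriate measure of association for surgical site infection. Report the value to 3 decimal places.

0.222

Reading the table with exposure as columns: a = 40 (Prophylaxis, case), b = 222 (Prophylaxis, non-case), c = 479 (No prophylaxis, case), d = 590.
This is a hospital-based case-control study: participants were sampled on outcome status, so risks in the source population cannot be estimated directly — relative risk is not valid here. The odds ratio is the appropriate measure.
OR = (a·d)/(b·c) = (40 × 590) / (222 × 479) = 23600 / 106338 = 0.22193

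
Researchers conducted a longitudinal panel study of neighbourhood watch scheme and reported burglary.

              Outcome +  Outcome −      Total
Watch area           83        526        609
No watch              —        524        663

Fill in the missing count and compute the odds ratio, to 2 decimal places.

The missing cell is in the unexposed row: 663 − 524 = 139.
So a = 83, b = 526, c = 139, d = 524.
OR = (a·d)/(b·c) = (83 × 524) / (526 × 139) = 43492 / 73114 = 0.59485

0.59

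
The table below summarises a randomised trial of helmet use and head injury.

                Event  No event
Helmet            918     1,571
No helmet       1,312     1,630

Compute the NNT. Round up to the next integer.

13

Risk in treated group = 918/2489 = 0.36882; risk in control = 1312/2942 = 0.44596.
Absolute risk reduction = 0.44596 − 0.36882 = 0.07713
NNT = 1 / ARR = 1 / 0.07713 = 12.965 → round up → 13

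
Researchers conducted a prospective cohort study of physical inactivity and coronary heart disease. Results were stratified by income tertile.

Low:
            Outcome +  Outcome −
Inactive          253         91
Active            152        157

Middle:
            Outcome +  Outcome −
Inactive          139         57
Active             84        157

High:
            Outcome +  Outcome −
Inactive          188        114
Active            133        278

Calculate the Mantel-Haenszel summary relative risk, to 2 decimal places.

RR_MH = Σ(aᵢ·n₀ᵢ/nᵢ) / Σ(cᵢ·n₁ᵢ/nᵢ), with n₁ᵢ = aᵢ+bᵢ (exposed), n₀ᵢ = cᵢ+dᵢ (unexposed), nᵢ = n₁ᵢ+n₀ᵢ.
Stratum 1 (Low): n₁ = 344, n₀ = 309, n = 653; a·n₀/n = 253·309/653 = 119.7198; c·n₁/n = 152·344/653 = 80.0735
Stratum 2 (Middle): n₁ = 196, n₀ = 241, n = 437; a·n₀/n = 139·241/437 = 76.6568; c·n₁/n = 84·196/437 = 37.6751
Stratum 3 (High): n₁ = 302, n₀ = 411, n = 713; a·n₀/n = 188·411/713 = 108.3703; c·n₁/n = 133·302/713 = 56.3338
RR_MH = (119.7198 + 76.6568 + 108.3703) / (80.0735 + 37.6751 + 56.3338) = 304.7468 / 174.0824 = 1.75059

1.75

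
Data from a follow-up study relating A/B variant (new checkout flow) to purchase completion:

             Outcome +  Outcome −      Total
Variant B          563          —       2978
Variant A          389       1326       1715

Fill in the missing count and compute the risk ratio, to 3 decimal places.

The missing cell is in the exposed row: 2978 − 563 = 2415.
So a = 563, b = 2415, c = 389, d = 1326.
RR = [a/(a+b)] / [c/(c+d)] = (563/2978) / (389/1715) = 0.18905/0.22682 = 0.83349

0.833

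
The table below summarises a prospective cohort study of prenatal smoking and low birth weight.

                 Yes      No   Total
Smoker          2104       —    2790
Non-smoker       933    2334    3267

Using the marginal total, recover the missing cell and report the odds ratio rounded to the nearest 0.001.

7.673

The missing cell is in the exposed row: 2790 − 2104 = 686.
So a = 2104, b = 686, c = 933, d = 2334.
OR = (a·d)/(b·c) = (2104 × 2334) / (686 × 933) = 4910736 / 640038 = 7.67257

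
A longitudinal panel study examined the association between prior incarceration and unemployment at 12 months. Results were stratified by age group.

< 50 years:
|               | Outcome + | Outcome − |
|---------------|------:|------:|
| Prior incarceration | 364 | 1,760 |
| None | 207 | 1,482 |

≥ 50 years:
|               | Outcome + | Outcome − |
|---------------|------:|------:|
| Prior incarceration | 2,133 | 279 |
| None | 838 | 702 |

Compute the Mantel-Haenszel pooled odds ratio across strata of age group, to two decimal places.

3.36

OR_MH = Σ(aᵢdᵢ/nᵢ) / Σ(bᵢcᵢ/nᵢ), where nᵢ is the stratum total.
Stratum 1 (< 50 years): n = 3813; a·d/n = 364·1482/3813 = 141.4760; b·c/n = 1760·207/3813 = 95.5468
Stratum 2 (≥ 50 years): n = 3952; a·d/n = 2133·702/3952 = 378.8882; b·c/n = 279·838/3952 = 59.1604
OR_MH = (141.4760 + 378.8882) / (95.5468 + 59.1604) = 520.3642 / 154.7072 = 3.36354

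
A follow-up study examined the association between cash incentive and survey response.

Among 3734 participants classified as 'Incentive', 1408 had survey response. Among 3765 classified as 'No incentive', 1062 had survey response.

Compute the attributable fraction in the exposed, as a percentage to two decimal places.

From the description: a = 1408, b = 2326, c = 1062, d = 2703.
Risk in exposed = 1408/3734 = 0.37708; risk in unexposed = 1062/3765 = 0.28207.
RR = 0.37708/0.28207 = 1.33681
AR% = (RR − 1)/RR × 100 = (1.33681 − 1)/1.33681 × 100 = 25.1949%

25.19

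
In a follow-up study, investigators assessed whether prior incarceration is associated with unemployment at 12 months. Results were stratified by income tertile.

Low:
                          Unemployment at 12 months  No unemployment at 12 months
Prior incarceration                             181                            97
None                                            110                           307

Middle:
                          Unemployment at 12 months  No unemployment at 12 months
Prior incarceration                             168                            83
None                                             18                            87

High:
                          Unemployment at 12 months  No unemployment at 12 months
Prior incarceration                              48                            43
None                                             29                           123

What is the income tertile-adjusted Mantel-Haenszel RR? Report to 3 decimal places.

2.786

RR_MH = Σ(aᵢ·n₀ᵢ/nᵢ) / Σ(cᵢ·n₁ᵢ/nᵢ), with n₁ᵢ = aᵢ+bᵢ (exposed), n₀ᵢ = cᵢ+dᵢ (unexposed), nᵢ = n₁ᵢ+n₀ᵢ.
Stratum 1 (Low): n₁ = 278, n₀ = 417, n = 695; a·n₀/n = 181·417/695 = 108.6000; c·n₁/n = 110·278/695 = 44.0000
Stratum 2 (Middle): n₁ = 251, n₀ = 105, n = 356; a·n₀/n = 168·105/356 = 49.5506; c·n₁/n = 18·251/356 = 12.6910
Stratum 3 (High): n₁ = 91, n₀ = 152, n = 243; a·n₀/n = 48·152/243 = 30.0247; c·n₁/n = 29·91/243 = 10.8601
RR_MH = (108.6000 + 49.5506 + 30.0247) / (44.0000 + 12.6910 + 10.8601) = 188.1753 / 67.5511 = 2.78567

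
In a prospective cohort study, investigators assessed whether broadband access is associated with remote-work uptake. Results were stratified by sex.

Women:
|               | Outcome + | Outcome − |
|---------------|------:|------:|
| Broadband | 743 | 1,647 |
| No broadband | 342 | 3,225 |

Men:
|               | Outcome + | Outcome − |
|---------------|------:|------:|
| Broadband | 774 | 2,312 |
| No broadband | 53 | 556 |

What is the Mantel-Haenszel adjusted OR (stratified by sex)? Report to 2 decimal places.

OR_MH = Σ(aᵢdᵢ/nᵢ) / Σ(bᵢcᵢ/nᵢ), where nᵢ is the stratum total.
Stratum 1 (Women): n = 5957; a·d/n = 743·3225/5957 = 402.2453; b·c/n = 1647·342/5957 = 94.5567
Stratum 2 (Men): n = 3695; a·d/n = 774·556/3695 = 116.4666; b·c/n = 2312·53/3695 = 33.1627
OR_MH = (402.2453 + 116.4666) / (94.5567 + 33.1627) = 518.7118 / 127.7193 = 4.06134

4.06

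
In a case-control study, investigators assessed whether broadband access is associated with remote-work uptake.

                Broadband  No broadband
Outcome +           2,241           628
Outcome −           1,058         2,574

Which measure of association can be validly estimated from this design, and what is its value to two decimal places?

Reading the table with exposure as columns: a = 2241 (Broadband, case), b = 1058 (Broadband, non-case), c = 628 (No broadband, case), d = 2574.
This is a case-control study: participants were sampled on outcome status, so risks in the source population cannot be estimated directly — relative risk is not valid here. The odds ratio is the appropriate measure.
OR = (a·d)/(b·c) = (2241 × 2574) / (1058 × 628) = 5768334 / 664424 = 8.68171

8.68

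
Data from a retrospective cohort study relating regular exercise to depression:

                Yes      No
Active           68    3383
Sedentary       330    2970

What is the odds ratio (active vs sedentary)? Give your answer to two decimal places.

0.18

Cells: a = 68, b = 3383, c = 330, d = 2970.
OR = (a·d)/(b·c) = (68 × 2970) / (3383 × 330) = 201960 / 1116390 = 0.18090
Exposure is associated with lower odds of depression (OR = 0.18 < 1).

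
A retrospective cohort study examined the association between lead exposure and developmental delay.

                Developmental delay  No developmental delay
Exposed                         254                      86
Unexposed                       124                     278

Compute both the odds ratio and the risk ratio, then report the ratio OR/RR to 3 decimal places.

Cells: a = 254, b = 86, c = 124, d = 278.
OR = (254·278)/(86·124) = 70612/10664 = 6.62153
Risk in exposed = 254/340 = 0.74706; risk in unexposed = 124/402 = 0.30846; RR = 2.42192
OR/RR = 6.62153 / 2.42192 = 2.73400
The outcome is not rare, so the OR lies further from 1 than the RR.

2.734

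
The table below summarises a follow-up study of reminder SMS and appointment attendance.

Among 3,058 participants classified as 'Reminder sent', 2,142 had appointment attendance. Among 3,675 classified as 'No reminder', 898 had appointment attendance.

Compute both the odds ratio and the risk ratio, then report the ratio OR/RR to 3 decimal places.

2.523

From the description: a = 2142, b = 916, c = 898, d = 2777.
OR = (2142·2777)/(916·898) = 5948334/822568 = 7.23142
Risk in exposed = 2142/3058 = 0.70046; risk in unexposed = 898/3675 = 0.24435; RR = 2.86657
OR/RR = 7.23142 / 2.86657 = 2.52267
The outcome is not rare, so the OR lies further from 1 than the RR.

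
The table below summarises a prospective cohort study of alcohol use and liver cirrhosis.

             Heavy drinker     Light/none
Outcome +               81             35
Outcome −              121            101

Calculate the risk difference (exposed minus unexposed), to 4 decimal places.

0.1436

Reading the table with exposure as columns: a = 81 (Heavy drinker, case), b = 121 (Heavy drinker, non-case), c = 35 (Light/none, case), d = 101.
Risk in exposed = 81/202 = 0.400990; risk in unexposed = 35/136 = 0.257353.
Risk difference = 0.400990 − 0.257353 = 0.143637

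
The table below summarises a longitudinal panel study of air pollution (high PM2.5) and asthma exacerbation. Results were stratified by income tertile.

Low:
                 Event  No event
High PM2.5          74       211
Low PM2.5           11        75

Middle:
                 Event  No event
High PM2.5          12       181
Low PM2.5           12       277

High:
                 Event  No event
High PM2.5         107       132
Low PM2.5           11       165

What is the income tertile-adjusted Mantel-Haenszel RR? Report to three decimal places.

RR_MH = Σ(aᵢ·n₀ᵢ/nᵢ) / Σ(cᵢ·n₁ᵢ/nᵢ), with n₁ᵢ = aᵢ+bᵢ (exposed), n₀ᵢ = cᵢ+dᵢ (unexposed), nᵢ = n₁ᵢ+n₀ᵢ.
Stratum 1 (Low): n₁ = 285, n₀ = 86, n = 371; a·n₀/n = 74·86/371 = 17.1536; c·n₁/n = 11·285/371 = 8.4501
Stratum 2 (Middle): n₁ = 193, n₀ = 289, n = 482; a·n₀/n = 12·289/482 = 7.1950; c·n₁/n = 12·193/482 = 4.8050
Stratum 3 (High): n₁ = 239, n₀ = 176, n = 415; a·n₀/n = 107·176/415 = 45.3783; c·n₁/n = 11·239/415 = 6.3349
RR_MH = (17.1536 + 7.1950 + 45.3783) / (8.4501 + 4.8050 + 6.3349) = 69.7270 / 19.5901 = 3.55930

3.559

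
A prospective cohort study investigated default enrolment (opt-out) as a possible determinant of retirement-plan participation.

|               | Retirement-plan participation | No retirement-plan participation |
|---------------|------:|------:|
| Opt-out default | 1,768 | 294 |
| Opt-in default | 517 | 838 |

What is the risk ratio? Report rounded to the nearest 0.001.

2.247

Cells: a = 1768, b = 294, c = 517, d = 838.
Risk in exposed = 1768/2062 = 0.85742; risk in unexposed = 517/1355 = 0.38155.
RR = 0.85742 / 0.38155 = 2.24720
The risk among the exposed is 2.25 times that among the unexposed.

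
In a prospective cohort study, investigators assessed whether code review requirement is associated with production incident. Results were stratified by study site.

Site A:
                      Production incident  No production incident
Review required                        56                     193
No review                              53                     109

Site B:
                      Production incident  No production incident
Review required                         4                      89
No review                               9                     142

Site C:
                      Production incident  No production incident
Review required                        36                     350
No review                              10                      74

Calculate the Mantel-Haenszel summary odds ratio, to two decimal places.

OR_MH = Σ(aᵢdᵢ/nᵢ) / Σ(bᵢcᵢ/nᵢ), where nᵢ is the stratum total.
Stratum 1 (Site A): n = 411; a·d/n = 56·109/411 = 14.8516; b·c/n = 193·53/411 = 24.8881
Stratum 2 (Site B): n = 244; a·d/n = 4·142/244 = 2.3279; b·c/n = 89·9/244 = 3.2828
Stratum 3 (Site C): n = 470; a·d/n = 36·74/470 = 5.6681; b·c/n = 350·10/470 = 7.4468
OR_MH = (14.8516 + 2.3279 + 5.6681) / (24.8881 + 3.2828 + 7.4468) = 22.8475 / 35.6177 = 0.64147

0.64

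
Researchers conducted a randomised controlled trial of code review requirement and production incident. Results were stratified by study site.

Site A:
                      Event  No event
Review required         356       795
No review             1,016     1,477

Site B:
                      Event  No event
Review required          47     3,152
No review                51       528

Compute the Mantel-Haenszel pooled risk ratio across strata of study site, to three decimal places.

RR_MH = Σ(aᵢ·n₀ᵢ/nᵢ) / Σ(cᵢ·n₁ᵢ/nᵢ), with n₁ᵢ = aᵢ+bᵢ (exposed), n₀ᵢ = cᵢ+dᵢ (unexposed), nᵢ = n₁ᵢ+n₀ᵢ.
Stratum 1 (Site A): n₁ = 1151, n₀ = 2493, n = 3644; a·n₀/n = 356·2493/3644 = 243.5532; c·n₁/n = 1016·1151/3644 = 320.9155
Stratum 2 (Site B): n₁ = 3199, n₀ = 579, n = 3778; a·n₀/n = 47·579/3778 = 7.2030; c·n₁/n = 51·3199/3778 = 43.1840
RR_MH = (243.5532 + 7.2030) / (320.9155 + 43.1840) = 250.7563 / 364.0994 = 0.68870

0.689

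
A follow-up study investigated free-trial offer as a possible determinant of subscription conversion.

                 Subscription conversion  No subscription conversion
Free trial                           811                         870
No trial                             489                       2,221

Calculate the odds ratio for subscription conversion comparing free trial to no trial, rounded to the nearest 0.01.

4.23

Cells: a = 811, b = 870, c = 489, d = 2221.
OR = (a·d)/(b·c) = (811 × 2221) / (870 × 489) = 1801231 / 425430 = 4.23391
The odds of subscription conversion are about 4.23 times as high in the free trial group.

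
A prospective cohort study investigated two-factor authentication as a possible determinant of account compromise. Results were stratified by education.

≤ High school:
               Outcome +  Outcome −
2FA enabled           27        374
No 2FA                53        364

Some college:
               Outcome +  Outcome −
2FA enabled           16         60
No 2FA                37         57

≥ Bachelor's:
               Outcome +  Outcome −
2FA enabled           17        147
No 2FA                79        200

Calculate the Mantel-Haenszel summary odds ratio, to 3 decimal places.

0.395

OR_MH = Σ(aᵢdᵢ/nᵢ) / Σ(bᵢcᵢ/nᵢ), where nᵢ is the stratum total.
Stratum 1 (≤ High school): n = 818; a·d/n = 27·364/818 = 12.0147; b·c/n = 374·53/818 = 24.2323
Stratum 2 (Some college): n = 170; a·d/n = 16·57/170 = 5.3647; b·c/n = 60·37/170 = 13.0588
Stratum 3 (≥ Bachelor's): n = 443; a·d/n = 17·200/443 = 7.6749; b·c/n = 147·79/443 = 26.2144
OR_MH = (12.0147 + 5.3647 + 7.6749) / (24.2323 + 13.0588 + 26.2144) = 25.0543 / 63.5055 = 0.39452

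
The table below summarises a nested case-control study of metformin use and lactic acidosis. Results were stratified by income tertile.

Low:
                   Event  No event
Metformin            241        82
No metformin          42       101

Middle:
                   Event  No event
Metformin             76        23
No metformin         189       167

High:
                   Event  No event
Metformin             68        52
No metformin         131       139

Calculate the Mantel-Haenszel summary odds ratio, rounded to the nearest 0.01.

3.03

OR_MH = Σ(aᵢdᵢ/nᵢ) / Σ(bᵢcᵢ/nᵢ), where nᵢ is the stratum total.
Stratum 1 (Low): n = 466; a·d/n = 241·101/466 = 52.2339; b·c/n = 82·42/466 = 7.3906
Stratum 2 (Middle): n = 455; a·d/n = 76·167/455 = 27.8945; b·c/n = 23·189/455 = 9.5538
Stratum 3 (High): n = 390; a·d/n = 68·139/390 = 24.2359; b·c/n = 52·131/390 = 17.4667
OR_MH = (52.2339 + 27.8945 + 24.2359) / (7.3906 + 9.5538 + 17.4667) = 104.3643 / 34.4111 = 3.03287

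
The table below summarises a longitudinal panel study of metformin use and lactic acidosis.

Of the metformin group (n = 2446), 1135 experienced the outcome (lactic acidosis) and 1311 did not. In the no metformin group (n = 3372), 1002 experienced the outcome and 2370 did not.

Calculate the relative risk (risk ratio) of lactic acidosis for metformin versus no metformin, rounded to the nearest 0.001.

1.562

From the description: a = 1135, b = 1311, c = 1002, d = 2370.
Risk in exposed = 1135/2446 = 0.46402; risk in unexposed = 1002/3372 = 0.29715.
RR = 0.46402 / 0.29715 = 1.56156
The risk among the exposed is 1.56 times that among the unexposed.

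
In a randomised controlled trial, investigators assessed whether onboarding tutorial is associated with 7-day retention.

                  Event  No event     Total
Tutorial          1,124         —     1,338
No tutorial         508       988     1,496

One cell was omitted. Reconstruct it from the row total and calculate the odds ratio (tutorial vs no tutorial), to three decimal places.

The missing cell is in the exposed row: 1338 − 1124 = 214.
So a = 1124, b = 214, c = 508, d = 988.
OR = (a·d)/(b·c) = (1124 × 988) / (214 × 508) = 1110512 / 108712 = 10.21517

10.215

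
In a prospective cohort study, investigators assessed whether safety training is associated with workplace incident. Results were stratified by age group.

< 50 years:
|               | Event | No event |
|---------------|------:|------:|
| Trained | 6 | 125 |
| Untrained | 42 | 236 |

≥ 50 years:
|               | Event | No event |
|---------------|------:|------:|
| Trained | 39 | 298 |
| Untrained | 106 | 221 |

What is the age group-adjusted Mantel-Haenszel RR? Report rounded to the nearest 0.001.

RR_MH = Σ(aᵢ·n₀ᵢ/nᵢ) / Σ(cᵢ·n₁ᵢ/nᵢ), with n₁ᵢ = aᵢ+bᵢ (exposed), n₀ᵢ = cᵢ+dᵢ (unexposed), nᵢ = n₁ᵢ+n₀ᵢ.
Stratum 1 (< 50 years): n₁ = 131, n₀ = 278, n = 409; a·n₀/n = 6·278/409 = 4.0782; c·n₁/n = 42·131/409 = 13.4523
Stratum 2 (≥ 50 years): n₁ = 337, n₀ = 327, n = 664; a·n₀/n = 39·327/664 = 19.2063; c·n₁/n = 106·337/664 = 53.7982
RR_MH = (4.0782 + 19.2063) / (13.4523 + 53.7982) = 23.2846 / 67.2505 = 0.34624

0.346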